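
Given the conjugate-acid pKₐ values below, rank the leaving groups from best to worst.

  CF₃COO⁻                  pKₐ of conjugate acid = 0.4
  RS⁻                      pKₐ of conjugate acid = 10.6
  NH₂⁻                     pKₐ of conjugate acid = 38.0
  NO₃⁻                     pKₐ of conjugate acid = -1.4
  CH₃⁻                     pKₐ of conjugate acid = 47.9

NO₃⁻ > CF₃COO⁻ > RS⁻ > NH₂⁻ > CH₃⁻

Lower conjugate-acid pKₐ ⇒ weaker base ⇒ better leaving group.
Sorting by the given values: NO₃⁻ (-1.4), CF₃COO⁻ (0.4), RS⁻ (10.6), NH₂⁻ (38.0), CH₃⁻ (47.9).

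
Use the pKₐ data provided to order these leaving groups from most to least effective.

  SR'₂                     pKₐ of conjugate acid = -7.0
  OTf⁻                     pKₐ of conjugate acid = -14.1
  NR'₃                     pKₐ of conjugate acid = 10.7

Lower conjugate-acid pKₐ ⇒ weaker base ⇒ better leaving group.
Sorting by the given values: OTf⁻ (-14.1), SR'₂ (-7.0), NR'₃ (10.7).

OTf⁻ > SR'₂ > NR'₃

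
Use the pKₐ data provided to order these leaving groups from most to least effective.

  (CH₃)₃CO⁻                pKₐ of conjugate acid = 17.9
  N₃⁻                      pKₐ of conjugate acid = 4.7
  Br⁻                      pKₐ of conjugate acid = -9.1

Lower conjugate-acid pKₐ ⇒ weaker base ⇒ better leaving group.
Sorting by the given values: Br⁻ (-9.1), N₃⁻ (4.7), (CH₃)₃CO⁻ (17.9).

Br⁻ > N₃⁻ > (CH₃)₃CO⁻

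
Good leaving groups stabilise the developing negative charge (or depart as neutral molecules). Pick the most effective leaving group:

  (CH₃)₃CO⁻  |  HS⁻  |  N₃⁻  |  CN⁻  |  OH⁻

The more stable X⁻ (or X) is on its own — i.e. the weaker a base it is — the better a leaving group it makes.
N₃⁻: pKₐ(HN₃) ≈ 4.7
HS⁻: pKₐ(H₂S) ≈ 7
CN⁻: pKₐ(HCN) ≈ 9.2
OH⁻: pKₐ(H₂O) ≈ 15.7
(CH₃)₃CO⁻: pKₐ(t-BuOH) ≈ 18

N₃⁻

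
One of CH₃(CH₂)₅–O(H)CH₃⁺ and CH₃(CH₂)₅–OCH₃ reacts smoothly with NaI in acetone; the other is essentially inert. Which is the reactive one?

CH₃(CH₂)₅–O(H)CH₃⁺

From CH₃(CH₂)₅–OCH₃ the departing group would be CH₃O⁻ (pKₐ(CH₃OH) ≈ 15.5). Strong base; alkoxides do not leave unassisted.
From CH₃(CH₂)₅–O(H)CH₃⁺ the leaving group is R'OH (pKₐ(R'OH₂⁺) ≈ -2.4). Neutral; leaves from a protonated ether (an oxonium ion, R–O(H)R'⁺).
(In practice CH₃(CH₂)₅–O(H)CH₃⁺ is made from CH₃(CH₂)₅–OCH₃ by protonation with concentrated HI, allowing neutral methanol, rather than methoxide, to depart.)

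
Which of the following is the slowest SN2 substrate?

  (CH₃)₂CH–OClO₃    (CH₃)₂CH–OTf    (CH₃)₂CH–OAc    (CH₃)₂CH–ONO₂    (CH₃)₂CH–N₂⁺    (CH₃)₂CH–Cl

(CH₃)₂CH–OAc

The skeletons are identical, so relative rate is governed entirely by leaving-group ability.
The more stable X⁻ (or X) is on its own — i.e. the weaker a base it is — the better a leaving group it makes.
(CH₃)₂CH–N₂⁺ loses N₂: no meaningful conjugate acid; N₂ departs as an exceptionally stable neutral molecule
(CH₃)₂CH–OTf loses OTf⁻: pKₐ(CF₃SO₃H (triflic acid)) ≈ -14
(CH₃)₂CH–OClO₃ loses ClO₄⁻: pKₐ(HClO₄) ≈ -10
(CH₃)₂CH–Cl loses Cl⁻: pKₐ(HCl) ≈ -7
(CH₃)₂CH–ONO₂ loses NO₃⁻: pKₐ(HNO₃) ≈ -1.3
(CH₃)₂CH–OAc loses AcO⁻: pKₐ(CH₃COOH) ≈ 4.8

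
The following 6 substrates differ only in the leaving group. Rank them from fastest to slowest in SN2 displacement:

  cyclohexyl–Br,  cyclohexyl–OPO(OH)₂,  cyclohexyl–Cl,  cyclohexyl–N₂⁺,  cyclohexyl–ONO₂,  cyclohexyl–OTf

cyclohexyl–N₂⁺ > cyclohexyl–OTf > cyclohexyl–Br > cyclohexyl–Cl > cyclohexyl–ONO₂ > cyclohexyl–OPO(OH)₂

Identical carbon frameworks mean the comparison reduces to leaving-group quality.
Leaving-group ability tracks the stability of the departed species; conjugate-acid pKₐ is the usual yardstick (lower pKₐ → better LG).
cyclohexyl–N₂⁺ loses N₂: no meaningful conjugate acid; N₂ departs as an exceptionally stable neutral molecule
cyclohexyl–OTf loses OTf⁻: pKₐ(CF₃SO₃H (triflic acid)) ≈ -14
cyclohexyl–Br loses Br⁻: pKₐ(HBr) ≈ -9
cyclohexyl–Cl loses Cl⁻: pKₐ(HCl) ≈ -7
cyclohexyl–ONO₂ loses NO₃⁻: pKₐ(HNO₃) ≈ -1.3
cyclohexyl–OPO(OH)₂ loses H₂PO₄⁻: pKₐ(H₃PO₄) ≈ 2.1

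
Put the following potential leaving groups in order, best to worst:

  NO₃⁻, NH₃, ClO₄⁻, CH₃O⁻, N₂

A good leaving group is a weak base: the lower the pKₐ of its conjugate acid, the more readily it departs.
N₂: no meaningful conjugate acid; N₂ departs as an exceptionally stable neutral molecule
ClO₄⁻: pKₐ(HClO₄) ≈ -10
NO₃⁻: pKₐ(HNO₃) ≈ -1.3
NH₃: pKₐ(NH₄⁺) ≈ 9.2
CH₃O⁻: pKₐ(CH₃OH) ≈ 15.5

N₂ > ClO₄⁻ > NO₃⁻ > NH₃ > CH₃O⁻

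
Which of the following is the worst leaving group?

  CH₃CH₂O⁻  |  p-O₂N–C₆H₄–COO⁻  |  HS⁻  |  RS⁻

CH₃CH₂O⁻

Leaving-group ability tracks the stability of the departed species; conjugate-acid pKₐ is the usual yardstick (lower pKₐ → better LG).
p-O₂N–C₆H₄–COO⁻: pKₐ(p-nitrobenzoic acid) ≈ 3.4
HS⁻: pKₐ(H₂S) ≈ 7
RS⁻: pKₐ(RSH (a thiol)) ≈ 10.5
CH₃CH₂O⁻: pKₐ(CH₃CH₂OH) ≈ 16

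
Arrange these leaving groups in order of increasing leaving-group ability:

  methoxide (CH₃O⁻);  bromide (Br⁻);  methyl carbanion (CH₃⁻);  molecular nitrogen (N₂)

Rank by basicity of the departing species: weakest base leaves most easily.
molecular nitrogen (N₂): no meaningful conjugate acid; N₂ departs as an exceptionally stable neutral molecule
bromide (Br⁻): pKₐ(HBr) ≈ -9
methoxide (CH₃O⁻): pKₐ(CH₃OH) ≈ 15.5 — strong base; alkoxides do not leave unassisted
methyl carbanion (CH₃⁻): pKₐ(CH₄) ≈ 48 — unstabilised carbanion; the worst conceivable leaving group
Reversing gives the worst-to-best order requested.

methyl carbanion (CH₃⁻) < methoxide (CH₃O⁻) < bromide (Br⁻) < molecular nitrogen (N₂)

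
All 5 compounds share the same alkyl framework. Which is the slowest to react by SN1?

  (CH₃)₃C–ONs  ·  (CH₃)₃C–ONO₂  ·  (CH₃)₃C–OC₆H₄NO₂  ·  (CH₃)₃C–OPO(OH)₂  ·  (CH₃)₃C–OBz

(CH₃)₃C–OC₆H₄NO₂

With the same alkyl group throughout, only the leaving group differentiates the rates.
A good leaving group is a weak base: the lower the pKₐ of its conjugate acid, the more readily it departs.
(CH₃)₃C–ONs loses ONs⁻: pKₐ(p-O₂NC₆H₄SO₃H) ≈ -3.5
(CH₃)₃C–ONO₂ loses NO₃⁻: pKₐ(HNO₃) ≈ -1.3
(CH₃)₃C–OPO(OH)₂ loses H₂PO₄⁻: pKₐ(H₃PO₄) ≈ 2.1
(CH₃)₃C–OBz loses PhCOO⁻: pKₐ(C₆H₅COOH) ≈ 4.2
(CH₃)₃C–OC₆H₄NO₂ loses p-O₂N–C₆H₄–O⁻: pKₐ(p-nitrophenol) ≈ 7.2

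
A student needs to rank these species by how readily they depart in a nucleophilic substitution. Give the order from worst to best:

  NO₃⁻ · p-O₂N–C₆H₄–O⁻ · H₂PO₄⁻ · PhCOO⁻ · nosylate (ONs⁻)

A good leaving group is a weak base: the lower the pKₐ of its conjugate acid, the more readily it departs.
nosylate (ONs⁻): pKₐ(p-O₂NC₆H₄SO₃H) ≈ -3.5
NO₃⁻: pKₐ(HNO₃) ≈ -1.3
H₂PO₄⁻: pKₐ(H₃PO₄) ≈ 2.1
PhCOO⁻: pKₐ(C₆H₅COOH) ≈ 4.2
p-O₂N–C₆H₄–O⁻: pKₐ(p-nitrophenol) ≈ 7.2
The question asks for worst first, so the sequence is read in increasing leaving-group ability.

p-O₂N–C₆H₄–O⁻ < PhCOO⁻ < H₂PO₄⁻ < NO₃⁻ < nosylate (ONs⁻)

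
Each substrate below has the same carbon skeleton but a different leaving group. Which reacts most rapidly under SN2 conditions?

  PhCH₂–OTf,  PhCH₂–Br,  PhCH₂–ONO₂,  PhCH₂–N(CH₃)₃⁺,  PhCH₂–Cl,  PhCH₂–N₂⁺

PhCH₂–N₂⁺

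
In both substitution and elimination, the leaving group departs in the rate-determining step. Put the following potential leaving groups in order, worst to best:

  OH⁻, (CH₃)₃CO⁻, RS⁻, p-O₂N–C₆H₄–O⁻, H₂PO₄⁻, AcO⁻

(CH₃)₃CO⁻ < OH⁻ < RS⁻ < p-O₂N–C₆H₄–O⁻ < AcO⁻ < H₂PO₄⁻

Leaving-group ability tracks the stability of the departed species; conjugate-acid pKₐ is the usual yardstick (lower pKₐ → better LG).
H₂PO₄⁻: pKₐ(H₃PO₄) ≈ 2.1
AcO⁻: pKₐ(CH₃COOH) ≈ 4.8 — resonance-stabilised but still a weak base
p-O₂N–C₆H₄–O⁻: pKₐ(p-nitrophenol) ≈ 7.2 — nitro group delocalises the charge; the classic chromogenic LG
RS⁻: pKₐ(RSH (a thiol)) ≈ 10.5
OH⁻: pKₐ(H₂O) ≈ 15.7 — strong base; essentially never leaves without prior activation
(CH₃)₃CO⁻: pKₐ(t-BuOH) ≈ 18 — bulky, strongly basic alkoxide
Reversing gives the worst-to-best order requested.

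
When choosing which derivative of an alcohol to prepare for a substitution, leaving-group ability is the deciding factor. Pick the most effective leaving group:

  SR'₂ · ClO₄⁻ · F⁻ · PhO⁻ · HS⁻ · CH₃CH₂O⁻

ClO₄⁻

A good leaving group is a weak base: the lower the pKₐ of its conjugate acid, the more readily it departs.
ClO₄⁻: pKₐ(HClO₄) ≈ -10
SR'₂: pKₐ(R'₂SH⁺) ≈ -7
F⁻: pKₐ(HF) ≈ 3.2
HS⁻: pKₐ(H₂S) ≈ 7
PhO⁻: pKₐ(C₆H₅OH (phenol)) ≈ 10
CH₃CH₂O⁻: pKₐ(CH₃CH₂OH) ≈ 16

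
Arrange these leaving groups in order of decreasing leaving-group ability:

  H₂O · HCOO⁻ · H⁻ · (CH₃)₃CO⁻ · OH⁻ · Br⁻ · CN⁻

Br⁻: pKₐ(HBr) ≈ -9 — weak base; good leaving group
H₂O: pKₐ(H₃O⁺) ≈ -1.7
HCOO⁻: pKₐ(HCOOH) ≈ 3.8 — resonance-stabilised carboxylate
CN⁻: pKₐ(HCN) ≈ 9.2 — sp carbon stabilises the charge somewhat, but still a poor LG
OH⁻: pKₐ(H₂O) ≈ 15.7 — strong base; essentially never leaves without prior activation
(CH₃)₃CO⁻: pKₐ(t-BuOH) ≈ 18 — bulky, strongly basic alkoxide
H⁻: pKₐ(H₂) ≈ 36 — extremely strong base; leaves only in special hydride-transfer contexts

Br⁻ > H₂O > HCOO⁻ > CN⁻ > OH⁻ > (CH₃)₃CO⁻ > H⁻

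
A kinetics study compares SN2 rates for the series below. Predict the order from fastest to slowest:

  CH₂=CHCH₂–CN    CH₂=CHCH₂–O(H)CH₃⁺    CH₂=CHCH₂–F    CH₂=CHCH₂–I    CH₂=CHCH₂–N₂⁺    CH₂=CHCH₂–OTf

CH₂=CHCH₂–N₂⁺ > CH₂=CHCH₂–OTf > CH₂=CHCH₂–I > CH₂=CHCH₂–O(H)CH₃⁺ > CH₂=CHCH₂–F > CH₂=CHCH₂–CN

Same R in every case — rank the leaving groups.
A good leaving group is a weak base: the lower the pKₐ of its conjugate acid, the more readily it departs.
CH₂=CHCH₂–N₂⁺ loses N₂: no meaningful conjugate acid; N₂ departs as an exceptionally stable neutral molecule
CH₂=CHCH₂–OTf loses OTf⁻: pKₐ(CF₃SO₃H (triflic acid)) ≈ -14
CH₂=CHCH₂–I loses I⁻: pKₐ(HI) ≈ -10
CH₂=CHCH₂–O(H)CH₃⁺ loses R'OH: pKₐ(R'OH₂⁺) ≈ -2.4
CH₂=CHCH₂–F loses F⁻: pKₐ(HF) ≈ 3.2
CH₂=CHCH₂–CN loses CN⁻: pKₐ(HCN) ≈ 9.2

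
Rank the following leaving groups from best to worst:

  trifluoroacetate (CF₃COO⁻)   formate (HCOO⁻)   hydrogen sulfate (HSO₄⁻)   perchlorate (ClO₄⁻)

perchlorate (ClO₄⁻) > hydrogen sulfate (HSO₄⁻) > trifluoroacetate (CF₃COO⁻) > formate (HCOO⁻)

The more stable X⁻ (or X) is on its own — i.e. the weaker a base it is — the better a leaving group it makes.
perchlorate (ClO₄⁻): pKₐ(HClO₄) ≈ -10 — extremely weak base; rarely used for safety reasons
hydrogen sulfate (HSO₄⁻): pKₐ(H₂SO₄) ≈ -3
trifluoroacetate (CF₃COO⁻): pKₐ(CF₃COOH) ≈ 0.2 — strongly electron-withdrawing CF₃ stabilises the carboxylate
formate (HCOO⁻): pKₐ(HCOOH) ≈ 3.8 — resonance-stabilised carboxylate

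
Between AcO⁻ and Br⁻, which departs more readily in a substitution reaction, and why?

Br⁻

Br⁻ is the better leaving group.
pKₐ(HBr) ≈ -9 versus pKₐ(CH₃COOH) ≈ 4.8: Br⁻ is the much weaker base.
Weak base; good leaving group.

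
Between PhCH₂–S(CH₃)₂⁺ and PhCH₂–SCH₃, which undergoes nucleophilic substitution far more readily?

From PhCH₂–SCH₃ the departing group would be RS⁻ (pKₐ(RSH (a thiol)) ≈ 10.5). Moderately basic; rarely leaves without activation.
From PhCH₂–S(CH₃)₂⁺ the leaving group is SR'₂ (pKₐ(R'₂SH⁺) ≈ -7). Neutral; leaves from a sulfonium salt (R–SR'₂⁺).
(In practice PhCH₂–S(CH₃)₂⁺ is made from PhCH₂–SCH₃ by S-methylation with CH₃I, allowing neutral dimethyl sulfide, rather than methanethiolate, to depart.)

PhCH₂–S(CH₃)₂⁺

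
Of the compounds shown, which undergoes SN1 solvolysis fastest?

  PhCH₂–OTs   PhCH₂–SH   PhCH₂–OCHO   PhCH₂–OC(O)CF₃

PhCH₂–OTs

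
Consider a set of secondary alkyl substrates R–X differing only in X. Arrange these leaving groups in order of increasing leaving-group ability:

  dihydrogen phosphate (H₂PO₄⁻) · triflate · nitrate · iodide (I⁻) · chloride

dihydrogen phosphate (H₂PO₄⁻) < nitrate < chloride < iodide (I⁻) < triflate

triflate: pKₐ(CF₃SO₃H (triflic acid)) ≈ -14
iodide (I⁻): pKₐ(HI) ≈ -10
chloride: pKₐ(HCl) ≈ -7
nitrate: pKₐ(HNO₃) ≈ -1.3
dihydrogen phosphate (H₂PO₄⁻): pKₐ(H₃PO₄) ≈ 2.1
Listed from poorest to best leaving group as asked.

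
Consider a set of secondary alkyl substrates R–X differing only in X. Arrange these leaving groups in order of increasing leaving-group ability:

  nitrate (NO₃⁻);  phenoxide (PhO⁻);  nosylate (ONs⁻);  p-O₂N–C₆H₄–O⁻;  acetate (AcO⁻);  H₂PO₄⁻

Leaving-group ability tracks the stability of the departed species; conjugate-acid pKₐ is the usual yardstick (lower pKₐ → better LG).
nosylate (ONs⁻): pKₐ(p-O₂NC₆H₄SO₃H) ≈ -3.5
nitrate (NO₃⁻): pKₐ(HNO₃) ≈ -1.3
H₂PO₄⁻: pKₐ(H₃PO₄) ≈ 2.1
acetate (AcO⁻): pKₐ(CH₃COOH) ≈ 4.8
p-O₂N–C₆H₄–O⁻: pKₐ(p-nitrophenol) ≈ 7.2
phenoxide (PhO⁻): pKₐ(C₆H₅OH (phenol)) ≈ 10
The question asks for worst first, so the sequence is read in increasing leaving-group ability.

phenoxide (PhO⁻) < p-O₂N–C₆H₄–O⁻ < acetate (AcO⁻) < H₂PO₄⁻ < nitrate (NO₃⁻) < nosylate (ONs⁻)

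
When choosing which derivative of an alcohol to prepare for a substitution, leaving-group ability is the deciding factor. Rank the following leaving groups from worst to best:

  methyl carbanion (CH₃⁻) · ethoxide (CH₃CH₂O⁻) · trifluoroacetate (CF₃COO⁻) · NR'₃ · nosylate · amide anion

methyl carbanion (CH₃⁻) < amide anion < ethoxide (CH₃CH₂O⁻) < NR'₃ < trifluoroacetate (CF₃COO⁻) < nosylate

The more stable X⁻ (or X) is on its own — i.e. the weaker a base it is — the better a leaving group it makes.
nosylate: pKₐ(p-O₂NC₆H₄SO₃H) ≈ -3.5
trifluoroacetate (CF₃COO⁻): pKₐ(CF₃COOH) ≈ 0.2
NR'₃: pKₐ(R'₃NH⁺) ≈ 10.7 — neutral but still a fairly strong base; Hofmann-elimination LG
ethoxide (CH₃CH₂O⁻): pKₐ(CH₃CH₂OH) ≈ 16 — strong base; alkoxides do not leave unassisted
amide anion: pKₐ(NH₃) ≈ 38 — extremely strong base; never a leaving group
methyl carbanion (CH₃⁻): pKₐ(CH₄) ≈ 48
Reversing gives the worst-to-best order requested.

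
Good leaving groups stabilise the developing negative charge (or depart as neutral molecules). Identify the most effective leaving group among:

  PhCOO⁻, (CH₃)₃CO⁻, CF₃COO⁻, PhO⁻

CF₃COO⁻

A good leaving group is a weak base: the lower the pKₐ of its conjugate acid, the more readily it departs.
CF₃COO⁻: pKₐ(CF₃COOH) ≈ 0.2
PhCOO⁻: pKₐ(C₆H₅COOH) ≈ 4.2
PhO⁻: pKₐ(C₆H₅OH (phenol)) ≈ 10
(CH₃)₃CO⁻: pKₐ(t-BuOH) ≈ 18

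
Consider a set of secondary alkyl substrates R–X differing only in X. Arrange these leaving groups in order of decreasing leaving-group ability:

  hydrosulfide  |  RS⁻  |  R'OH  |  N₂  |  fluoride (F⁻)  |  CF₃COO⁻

N₂ > R'OH > CF₃COO⁻ > fluoride (F⁻) > hydrosulfide > RS⁻

N₂: no meaningful conjugate acid; N₂ departs as an exceptionally stable neutral molecule
R'OH: pKₐ(R'OH₂⁺) ≈ -2.4 — neutral; leaves from a protonated ether (an oxonium ion, R–O(H)R'⁺)
CF₃COO⁻: pKₐ(CF₃COOH) ≈ 0.2
fluoride (F⁻): pKₐ(HF) ≈ 3.2
hydrosulfide: pKₐ(H₂S) ≈ 7
RS⁻: pKₐ(RSH (a thiol)) ≈ 10.5 — moderately basic; rarely leaves without activation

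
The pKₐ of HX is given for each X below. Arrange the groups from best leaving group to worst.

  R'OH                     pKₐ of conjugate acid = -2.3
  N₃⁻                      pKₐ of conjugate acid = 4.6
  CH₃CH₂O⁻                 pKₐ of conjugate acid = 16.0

R'OH > N₃⁻ > CH₃CH₂O⁻

Lower conjugate-acid pKₐ ⇒ weaker base ⇒ better leaving group.
Sorting by the given values: R'OH (-2.3), N₃⁻ (4.6), CH₃CH₂O⁻ (16.0).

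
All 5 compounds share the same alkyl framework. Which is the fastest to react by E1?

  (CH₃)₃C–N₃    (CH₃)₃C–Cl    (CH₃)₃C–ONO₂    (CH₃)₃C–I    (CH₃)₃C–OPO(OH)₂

(CH₃)₃C–I

With the same alkyl group throughout, only the leaving group differentiates the rates.
A good leaving group is a weak base: the lower the pKₐ of its conjugate acid, the more readily it departs.
(CH₃)₃C–I loses I⁻: pKₐ(HI) ≈ -10
(CH₃)₃C–Cl loses Cl⁻: pKₐ(HCl) ≈ -7
(CH₃)₃C–ONO₂ loses NO₃⁻: pKₐ(HNO₃) ≈ -1.3
(CH₃)₃C–OPO(OH)₂ loses H₂PO₄⁻: pKₐ(H₃PO₄) ≈ 2.1
(CH₃)₃C–N₃ loses N₃⁻: pKₐ(HN₃) ≈ 4.7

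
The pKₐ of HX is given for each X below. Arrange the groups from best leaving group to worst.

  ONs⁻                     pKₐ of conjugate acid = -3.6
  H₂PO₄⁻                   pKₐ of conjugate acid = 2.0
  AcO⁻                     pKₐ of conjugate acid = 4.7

ONs⁻ > H₂PO₄⁻ > AcO⁻

Lower conjugate-acid pKₐ ⇒ weaker base ⇒ better leaving group.
Sorting by the given values: ONs⁻ (-3.6), H₂PO₄⁻ (2.0), AcO⁻ (4.7).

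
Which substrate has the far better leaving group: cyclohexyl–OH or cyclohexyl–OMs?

cyclohexyl–OMs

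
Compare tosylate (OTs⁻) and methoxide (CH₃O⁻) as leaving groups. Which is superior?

tosylate (OTs⁻) is the better leaving group.
pKₐ(p-CH₃C₆H₄SO₃H (TsOH)) ≈ -2.8 versus pKₐ(CH₃OH) ≈ 15.5: tosylate (OTs⁻) is the much weaker base.
Resonance-delocalised arenesulfonate.

tosylate (OTs⁻)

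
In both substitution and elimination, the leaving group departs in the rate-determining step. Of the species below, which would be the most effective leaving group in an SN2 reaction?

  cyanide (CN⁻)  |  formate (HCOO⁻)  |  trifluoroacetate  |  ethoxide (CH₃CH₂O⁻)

trifluoroacetate

Leaving-group ability tracks the stability of the departed species; conjugate-acid pKₐ is the usual yardstick (lower pKₐ → better LG).
trifluoroacetate: pKₐ(CF₃COOH) ≈ 0.2
formate (HCOO⁻): pKₐ(HCOOH) ≈ 3.8
cyanide (CN⁻): pKₐ(HCN) ≈ 9.2
ethoxide (CH₃CH₂O⁻): pKₐ(CH₃CH₂OH) ≈ 16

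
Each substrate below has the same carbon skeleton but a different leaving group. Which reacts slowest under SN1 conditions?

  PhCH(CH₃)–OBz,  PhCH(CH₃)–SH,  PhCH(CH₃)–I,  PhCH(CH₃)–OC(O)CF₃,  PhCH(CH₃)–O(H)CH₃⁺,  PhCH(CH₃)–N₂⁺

PhCH(CH₃)–SH

Same R in every case — rank the leaving groups.
The more stable X⁻ (or X) is on its own — i.e. the weaker a base it is — the better a leaving group it makes.
PhCH(CH₃)–N₂⁺ loses N₂: no meaningful conjugate acid; N₂ departs as an exceptionally stable neutral molecule
PhCH(CH₃)–I loses I⁻: pKₐ(HI) ≈ -10
PhCH(CH₃)–O(H)CH₃⁺ loses R'OH: pKₐ(R'OH₂⁺) ≈ -2.4
PhCH(CH₃)–OC(O)CF₃ loses CF₃COO⁻: pKₐ(CF₃COOH) ≈ 0.2
PhCH(CH₃)–OBz loses PhCOO⁻: pKₐ(C₆H₅COOH) ≈ 4.2
PhCH(CH₃)–SH loses HS⁻: pKₐ(H₂S) ≈ 7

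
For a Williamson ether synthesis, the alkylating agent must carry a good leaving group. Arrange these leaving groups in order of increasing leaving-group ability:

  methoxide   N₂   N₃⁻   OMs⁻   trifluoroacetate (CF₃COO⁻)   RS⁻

N₂: no meaningful conjugate acid; N₂ departs as an exceptionally stable neutral molecule
OMs⁻: pKₐ(CH₃SO₃H (MsOH)) ≈ -1.9 — resonance-delocalised alkanesulfonate
trifluoroacetate (CF₃COO⁻): pKₐ(CF₃COOH) ≈ 0.2 — strongly electron-withdrawing CF₃ stabilises the carboxylate
N₃⁻: pKₐ(HN₃) ≈ 4.7 — linear, resonance-stabilised
RS⁻: pKₐ(RSH (a thiol)) ≈ 10.5
methoxide: pKₐ(CH₃OH) ≈ 15.5 — strong base; alkoxides do not leave unassisted
Listed from poorest to best leaving group as asked.

methoxide < RS⁻ < N₃⁻ < trifluoroacetate (CF₃COO⁻) < OMs⁻ < N₂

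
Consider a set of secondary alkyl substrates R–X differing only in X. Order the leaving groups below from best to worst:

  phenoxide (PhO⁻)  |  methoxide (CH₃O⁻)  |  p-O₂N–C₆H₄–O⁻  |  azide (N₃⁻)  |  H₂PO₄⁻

H₂PO₄⁻: pKₐ(H₃PO₄) ≈ 2.1 — moderate base; biological leaving group after further activation
azide (N₃⁻): pKₐ(HN₃) ≈ 4.7
p-O₂N–C₆H₄–O⁻: pKₐ(p-nitrophenol) ≈ 7.2
phenoxide (PhO⁻): pKₐ(C₆H₅OH (phenol)) ≈ 10
methoxide (CH₃O⁻): pKₐ(CH₃OH) ≈ 15.5 — strong base; alkoxides do not leave unassisted

H₂PO₄⁻ > azide (N₃⁻) > p-O₂N–C₆H₄–O⁻ > phenoxide (PhO⁻) > methoxide (CH₃O⁻)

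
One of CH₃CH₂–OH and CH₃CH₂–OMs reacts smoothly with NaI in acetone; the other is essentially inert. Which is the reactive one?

From CH₃CH₂–OH the departing group would be OH⁻ (pKₐ(H₂O) ≈ 15.7). Strong base; essentially never leaves without prior activation.
From CH₃CH₂–OMs the leaving group is OMs⁻ (pKₐ(CH₃SO₃H (MsOH)) ≈ -1.9). Resonance-delocalised alkanesulfonate.
(In practice CH₃CH₂–OMs is made from CH₃CH₂–OH by treatment with MsCl / Et₃N, converting the hydroxyl into a mesylate.)

CH₃CH₂–OMs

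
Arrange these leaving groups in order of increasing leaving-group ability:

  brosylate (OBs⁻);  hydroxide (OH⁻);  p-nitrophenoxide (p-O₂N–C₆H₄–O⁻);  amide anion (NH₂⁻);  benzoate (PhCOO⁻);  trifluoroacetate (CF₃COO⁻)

amide anion (NH₂⁻) < hydroxide (OH⁻) < p-nitrophenoxide (p-O₂N–C₆H₄–O⁻) < benzoate (PhCOO⁻) < trifluoroacetate (CF₃COO⁻) < brosylate (OBs⁻)

Leaving-group ability tracks the stability of the departed species; conjugate-acid pKₐ is the usual yardstick (lower pKₐ → better LG).
brosylate (OBs⁻): pKₐ(p-BrC₆H₄SO₃H) ≈ -2.8 — arenesulfonate with a p-bromo substituent
trifluoroacetate (CF₃COO⁻): pKₐ(CF₃COOH) ≈ 0.2
benzoate (PhCOO⁻): pKₐ(C₆H₅COOH) ≈ 4.2 — aryl carboxylate
p-nitrophenoxide (p-O₂N–C₆H₄–O⁻): pKₐ(p-nitrophenol) ≈ 7.2 — nitro group delocalises the charge; the classic chromogenic LG
hydroxide (OH⁻): pKₐ(H₂O) ≈ 15.7 — strong base; essentially never leaves without prior activation
amide anion (NH₂⁻): pKₐ(NH₃) ≈ 38
Reversing gives the worst-to-best order requested.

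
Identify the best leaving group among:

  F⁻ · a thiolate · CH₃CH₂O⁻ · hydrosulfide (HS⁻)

F⁻: pKₐ(HF) ≈ 3.2
hydrosulfide (HS⁻): pKₐ(H₂S) ≈ 7
a thiolate: pKₐ(RSH (a thiol)) ≈ 10.5
CH₃CH₂O⁻: pKₐ(CH₃CH₂OH) ≈ 16

F⁻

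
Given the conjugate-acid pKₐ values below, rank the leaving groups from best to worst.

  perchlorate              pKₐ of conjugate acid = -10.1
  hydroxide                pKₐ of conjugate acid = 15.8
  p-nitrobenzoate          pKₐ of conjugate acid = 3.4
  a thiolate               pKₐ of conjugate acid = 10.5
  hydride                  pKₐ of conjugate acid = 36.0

perchlorate > p-nitrobenzoate > a thiolate > hydroxide > hydride

Lower conjugate-acid pKₐ ⇒ weaker base ⇒ better leaving group.
Sorting by the given values: perchlorate (-10.1), p-nitrobenzoate (3.4), a thiolate (10.5), hydroxide (15.8), hydride (36.0).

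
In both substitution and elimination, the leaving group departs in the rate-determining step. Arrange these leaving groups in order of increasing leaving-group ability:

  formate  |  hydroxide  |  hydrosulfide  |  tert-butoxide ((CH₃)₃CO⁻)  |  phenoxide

tert-butoxide ((CH₃)₃CO⁻) < hydroxide < phenoxide < hydrosulfide < formate

Rank by basicity of the departing species: weakest base leaves most easily.
formate: pKₐ(HCOOH) ≈ 3.8 — resonance-stabilised carboxylate
hydrosulfide: pKₐ(H₂S) ≈ 7
phenoxide: pKₐ(C₆H₅OH (phenol)) ≈ 10 — resonance into the ring helps, but still a poor LG
hydroxide: pKₐ(H₂O) ≈ 15.7 — strong base; essentially never leaves without prior activation
tert-butoxide ((CH₃)₃CO⁻): pKₐ(t-BuOH) ≈ 18 — bulky, strongly basic alkoxide
Listed from poorest to best leaving group as asked.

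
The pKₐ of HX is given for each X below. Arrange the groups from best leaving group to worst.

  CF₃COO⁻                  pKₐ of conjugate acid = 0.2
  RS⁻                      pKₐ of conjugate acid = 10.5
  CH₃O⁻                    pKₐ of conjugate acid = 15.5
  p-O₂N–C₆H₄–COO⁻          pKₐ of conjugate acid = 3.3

CF₃COO⁻ > p-O₂N–C₆H₄–COO⁻ > RS⁻ > CH₃O⁻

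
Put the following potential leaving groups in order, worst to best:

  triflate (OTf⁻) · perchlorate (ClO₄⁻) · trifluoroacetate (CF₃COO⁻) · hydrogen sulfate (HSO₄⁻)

trifluoroacetate (CF₃COO⁻) < hydrogen sulfate (HSO₄⁻) < perchlorate (ClO₄⁻) < triflate (OTf⁻)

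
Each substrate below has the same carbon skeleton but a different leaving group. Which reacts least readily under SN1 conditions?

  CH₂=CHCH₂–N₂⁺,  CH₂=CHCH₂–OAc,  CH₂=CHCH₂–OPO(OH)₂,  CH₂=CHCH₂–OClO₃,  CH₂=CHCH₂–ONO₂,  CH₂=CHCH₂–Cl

The skeletons are identical, so relative rate is governed entirely by leaving-group ability.
The more stable X⁻ (or X) is on its own — i.e. the weaker a base it is — the better a leaving group it makes.
CH₂=CHCH₂–N₂⁺ loses N₂: no meaningful conjugate acid; N₂ departs as an exceptionally stable neutral molecule
CH₂=CHCH₂–OClO₃ loses ClO₄⁻: pKₐ(HClO₄) ≈ -10
CH₂=CHCH₂–Cl loses Cl⁻: pKₐ(HCl) ≈ -7
CH₂=CHCH₂–ONO₂ loses NO₃⁻: pKₐ(HNO₃) ≈ -1.3
CH₂=CHCH₂–OPO(OH)₂ loses H₂PO₄⁻: pKₐ(H₃PO₄) ≈ 2.1
CH₂=CHCH₂–OAc loses AcO⁻: pKₐ(CH₃COOH) ≈ 4.8

CH₂=CHCH₂–OAc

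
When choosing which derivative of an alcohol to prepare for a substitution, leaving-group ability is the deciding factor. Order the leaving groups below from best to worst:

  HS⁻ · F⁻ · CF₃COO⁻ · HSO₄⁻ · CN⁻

HSO₄⁻: pKₐ(H₂SO₄) ≈ -3
CF₃COO⁻: pKₐ(CF₃COOH) ≈ 0.2
F⁻: pKₐ(HF) ≈ 3.2
HS⁻: pKₐ(H₂S) ≈ 7
CN⁻: pKₐ(HCN) ≈ 9.2

HSO₄⁻ > CF₃COO⁻ > F⁻ > HS⁻ > CN⁻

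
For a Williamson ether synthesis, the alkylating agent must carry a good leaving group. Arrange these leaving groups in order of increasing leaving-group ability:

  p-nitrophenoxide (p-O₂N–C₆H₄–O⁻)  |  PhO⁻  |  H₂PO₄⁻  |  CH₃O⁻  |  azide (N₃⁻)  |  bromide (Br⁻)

CH₃O⁻ < PhO⁻ < p-nitrophenoxide (p-O₂N–C₆H₄–O⁻) < azide (N₃⁻) < H₂PO₄⁻ < bromide (Br⁻)

Leaving-group ability tracks the stability of the departed species; conjugate-acid pKₐ is the usual yardstick (lower pKₐ → better LG).
bromide (Br⁻): pKₐ(HBr) ≈ -9
H₂PO₄⁻: pKₐ(H₃PO₄) ≈ 2.1
azide (N₃⁻): pKₐ(HN₃) ≈ 4.7
p-nitrophenoxide (p-O₂N–C₆H₄–O⁻): pKₐ(p-nitrophenol) ≈ 7.2
PhO⁻: pKₐ(C₆H₅OH (phenol)) ≈ 10
CH₃O⁻: pKₐ(CH₃OH) ≈ 15.5
The question asks for worst first, so the sequence is read in increasing leaving-group ability.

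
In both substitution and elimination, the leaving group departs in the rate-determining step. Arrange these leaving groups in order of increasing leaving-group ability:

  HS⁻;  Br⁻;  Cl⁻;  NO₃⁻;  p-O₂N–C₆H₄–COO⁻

HS⁻ < p-O₂N–C₆H₄–COO⁻ < NO₃⁻ < Cl⁻ < Br⁻

Leaving-group ability tracks the stability of the departed species; conjugate-acid pKₐ is the usual yardstick (lower pKₐ → better LG).
Br⁻: pKₐ(HBr) ≈ -9
Cl⁻: pKₐ(HCl) ≈ -7 — moderately weak base
NO₃⁻: pKₐ(HNO₃) ≈ -1.3
p-O₂N–C₆H₄–COO⁻: pKₐ(p-nitrobenzoic acid) ≈ 3.4 — electron-withdrawing nitro group stabilises the carboxylate
HS⁻: pKₐ(H₂S) ≈ 7 — larger and more polarisable than the oxygen analogue
Reversing gives the worst-to-best order requested.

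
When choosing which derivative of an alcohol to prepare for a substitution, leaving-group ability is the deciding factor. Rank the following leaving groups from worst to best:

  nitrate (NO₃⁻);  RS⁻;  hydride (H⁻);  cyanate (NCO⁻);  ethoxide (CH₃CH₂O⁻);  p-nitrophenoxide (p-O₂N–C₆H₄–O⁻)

hydride (H⁻) < ethoxide (CH₃CH₂O⁻) < RS⁻ < p-nitrophenoxide (p-O₂N–C₆H₄–O⁻) < cyanate (NCO⁻) < nitrate (NO₃⁻)

The more stable X⁻ (or X) is on its own — i.e. the weaker a base it is — the better a leaving group it makes.
nitrate (NO₃⁻): pKₐ(HNO₃) ≈ -1.3
cyanate (NCO⁻): pKₐ(HOCN) ≈ 3.5
p-nitrophenoxide (p-O₂N–C₆H₄–O⁻): pKₐ(p-nitrophenol) ≈ 7.2
RS⁻: pKₐ(RSH (a thiol)) ≈ 10.5
ethoxide (CH₃CH₂O⁻): pKₐ(CH₃CH₂OH) ≈ 16
hydride (H⁻): pKₐ(H₂) ≈ 36
Reversing gives the worst-to-best order requested.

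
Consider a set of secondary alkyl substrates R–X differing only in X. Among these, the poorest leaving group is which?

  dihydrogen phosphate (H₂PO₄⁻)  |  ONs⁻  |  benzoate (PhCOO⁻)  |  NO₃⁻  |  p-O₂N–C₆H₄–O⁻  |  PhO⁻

The more stable X⁻ (or X) is on its own — i.e. the weaker a base it is — the better a leaving group it makes.
ONs⁻: pKₐ(p-O₂NC₆H₄SO₃H) ≈ -3.5
NO₃⁻: pKₐ(HNO₃) ≈ -1.3
dihydrogen phosphate (H₂PO₄⁻): pKₐ(H₃PO₄) ≈ 2.1
benzoate (PhCOO⁻): pKₐ(C₆H₅COOH) ≈ 4.2
p-O₂N–C₆H₄–O⁻: pKₐ(p-nitrophenol) ≈ 7.2
PhO⁻: pKₐ(C₆H₅OH (phenol)) ≈ 10

PhO⁻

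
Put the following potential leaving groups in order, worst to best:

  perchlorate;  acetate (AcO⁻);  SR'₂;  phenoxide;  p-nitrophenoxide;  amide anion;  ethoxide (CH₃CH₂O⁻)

The more stable X⁻ (or X) is on its own — i.e. the weaker a base it is — the better a leaving group it makes.
perchlorate: pKₐ(HClO₄) ≈ -10 — extremely weak base; rarely used for safety reasons
SR'₂: pKₐ(R'₂SH⁺) ≈ -7
acetate (AcO⁻): pKₐ(CH₃COOH) ≈ 4.8 — resonance-stabilised but still a weak base
p-nitrophenoxide: pKₐ(p-nitrophenol) ≈ 7.2 — nitro group delocalises the charge; the classic chromogenic LG
phenoxide: pKₐ(C₆H₅OH (phenol)) ≈ 10 — resonance into the ring helps, but still a poor LG
ethoxide (CH₃CH₂O⁻): pKₐ(CH₃CH₂OH) ≈ 16 — strong base; alkoxides do not leave unassisted
amide anion: pKₐ(NH₃) ≈ 38 — extremely strong base; never a leaving group
The question asks for worst first, so the sequence is read in increasing leaving-group ability.

amide anion < ethoxide (CH₃CH₂O⁻) < phenoxide < p-nitrophenoxide < acetate (AcO⁻) < SR'₂ < perchlorate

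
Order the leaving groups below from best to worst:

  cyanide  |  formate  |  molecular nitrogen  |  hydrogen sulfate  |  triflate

molecular nitrogen > triflate > hydrogen sulfate > formate > cyanide

Leaving-group ability tracks the stability of the departed species; conjugate-acid pKₐ is the usual yardstick (lower pKₐ → better LG).
molecular nitrogen: no meaningful conjugate acid; N₂ departs as an exceptionally stable neutral molecule
triflate: pKₐ(CF₃SO₃H (triflic acid)) ≈ -14
hydrogen sulfate: pKₐ(H₂SO₄) ≈ -3
formate: pKₐ(HCOOH) ≈ 3.8
cyanide: pKₐ(HCN) ≈ 9.2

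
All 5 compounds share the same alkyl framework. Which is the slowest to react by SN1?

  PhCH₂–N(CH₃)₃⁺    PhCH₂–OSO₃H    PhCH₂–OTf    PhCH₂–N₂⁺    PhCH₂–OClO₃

With the same alkyl group throughout, only the leaving group differentiates the rates.
The more stable X⁻ (or X) is on its own — i.e. the weaker a base it is — the better a leaving group it makes.
PhCH₂–N₂⁺ loses N₂: no meaningful conjugate acid; N₂ departs as an exceptionally stable neutral molecule
PhCH₂–OTf loses OTf⁻: pKₐ(CF₃SO₃H (triflic acid)) ≈ -14
PhCH₂–OClO₃ loses ClO₄⁻: pKₐ(HClO₄) ≈ -10
PhCH₂–OSO₃H loses HSO₄⁻: pKₐ(H₂SO₄) ≈ -3
PhCH₂–N(CH₃)₃⁺ loses NR'₃: pKₐ(R'₃NH⁺) ≈ 10.7

PhCH₂–N(CH₃)₃⁺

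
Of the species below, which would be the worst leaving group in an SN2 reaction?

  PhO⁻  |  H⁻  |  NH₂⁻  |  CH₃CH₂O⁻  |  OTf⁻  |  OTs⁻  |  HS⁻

Leaving-group ability tracks the stability of the departed species; conjugate-acid pKₐ is the usual yardstick (lower pKₐ → better LG).
OTf⁻: pKₐ(CF₃SO₃H (triflic acid)) ≈ -14
OTs⁻: pKₐ(p-CH₃C₆H₄SO₃H (TsOH)) ≈ -2.8
HS⁻: pKₐ(H₂S) ≈ 7
PhO⁻: pKₐ(C₆H₅OH (phenol)) ≈ 10
CH₃CH₂O⁻: pKₐ(CH₃CH₂OH) ≈ 16
H⁻: pKₐ(H₂) ≈ 36
NH₂⁻: pKₐ(NH₃) ≈ 38

NH₂⁻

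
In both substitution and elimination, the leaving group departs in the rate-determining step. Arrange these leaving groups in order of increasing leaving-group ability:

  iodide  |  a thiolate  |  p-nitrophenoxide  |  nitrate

a thiolate < p-nitrophenoxide < nitrate < iodide

A good leaving group is a weak base: the lower the pKₐ of its conjugate acid, the more readily it departs.
iodide: pKₐ(HI) ≈ -10 — large, highly polarisable; very weak base
nitrate: pKₐ(HNO₃) ≈ -1.3
p-nitrophenoxide: pKₐ(p-nitrophenol) ≈ 7.2
a thiolate: pKₐ(RSH (a thiol)) ≈ 10.5 — moderately basic; rarely leaves without activation
The question asks for worst first, so the sequence is read in increasing leaving-group ability.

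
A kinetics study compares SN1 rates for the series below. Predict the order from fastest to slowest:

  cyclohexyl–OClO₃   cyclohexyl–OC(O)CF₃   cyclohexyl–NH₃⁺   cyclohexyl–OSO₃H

The skeletons are identical, so relative rate is governed entirely by leaving-group ability.
A good leaving group is a weak base: the lower the pKₐ of its conjugate acid, the more readily it departs.
cyclohexyl–OClO₃ loses ClO₄⁻: pKₐ(HClO₄) ≈ -10
cyclohexyl–OSO₃H loses HSO₄⁻: pKₐ(H₂SO₄) ≈ -3
cyclohexyl–OC(O)CF₃ loses CF₃COO⁻: pKₐ(CF₃COOH) ≈ 0.2
cyclohexyl–NH₃⁺ loses NH₃: pKₐ(NH₄⁺) ≈ 9.2

cyclohexyl–OClO₃ > cyclohexyl–OSO₃H > cyclohexyl–OC(O)CF₃ > cyclohexyl–NH₃⁺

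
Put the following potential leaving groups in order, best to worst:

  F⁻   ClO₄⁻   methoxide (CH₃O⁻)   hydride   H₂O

A good leaving group is a weak base: the lower the pKₐ of its conjugate acid, the more readily it departs.
ClO₄⁻: pKₐ(HClO₄) ≈ -10
H₂O: pKₐ(H₃O⁺) ≈ -1.7 — neutral; leaves from a protonated alcohol (R–OH₂⁺)
F⁻: pKₐ(HF) ≈ 3.2
methoxide (CH₃O⁻): pKₐ(CH₃OH) ≈ 15.5
hydride: pKₐ(H₂) ≈ 36 — extremely strong base; leaves only in special hydride-transfer contexts

ClO₄⁻ > H₂O > F⁻ > methoxide (CH₃O⁻) > hydride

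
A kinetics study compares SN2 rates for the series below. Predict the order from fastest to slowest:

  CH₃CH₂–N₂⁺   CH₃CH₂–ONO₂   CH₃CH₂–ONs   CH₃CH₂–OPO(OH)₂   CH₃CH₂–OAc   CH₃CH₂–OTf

CH₃CH₂–N₂⁺ > CH₃CH₂–OTf > CH₃CH₂–ONs > CH₃CH₂–ONO₂ > CH₃CH₂–OPO(OH)₂ > CH₃CH₂–OAc

The skeletons are identical, so relative rate is governed entirely by leaving-group ability.
Leaving-group ability tracks the stability of the departed species; conjugate-acid pKₐ is the usual yardstick (lower pKₐ → better LG).
CH₃CH₂–N₂⁺ loses N₂: no meaningful conjugate acid; N₂ departs as an exceptionally stable neutral molecule
CH₃CH₂–OTf loses OTf⁻: pKₐ(CF₃SO₃H (triflic acid)) ≈ -14
CH₃CH₂–ONs loses ONs⁻: pKₐ(p-O₂NC₆H₄SO₃H) ≈ -3.5
CH₃CH₂–ONO₂ loses NO₃⁻: pKₐ(HNO₃) ≈ -1.3
CH₃CH₂–OPO(OH)₂ loses H₂PO₄⁻: pKₐ(H₃PO₄) ≈ 2.1
CH₃CH₂–OAc loses AcO⁻: pKₐ(CH₃COOH) ≈ 4.8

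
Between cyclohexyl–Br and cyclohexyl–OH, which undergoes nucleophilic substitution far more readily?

cyclohexyl–Br

From cyclohexyl–OH the departing group would be OH⁻ (pKₐ(H₂O) ≈ 15.7). Strong base; essentially never leaves without prior activation.
From cyclohexyl–Br the leaving group is Br⁻ (pKₐ(HBr) ≈ -9). Weak base; good leaving group.
(In practice cyclohexyl–Br is made from cyclohexyl–OH by treatment with PBr₃, replacing the hydroxyl with bromide.)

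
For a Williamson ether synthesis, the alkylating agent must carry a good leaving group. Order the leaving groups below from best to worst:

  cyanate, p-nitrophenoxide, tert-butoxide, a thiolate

cyanate > p-nitrophenoxide > a thiolate > tert-butoxide

Rank by basicity of the departing species: weakest base leaves most easily.
cyanate: pKₐ(HOCN) ≈ 3.5
p-nitrophenoxide: pKₐ(p-nitrophenol) ≈ 7.2 — nitro group delocalises the charge; the classic chromogenic LG
a thiolate: pKₐ(RSH (a thiol)) ≈ 10.5 — moderately basic; rarely leaves without activation
tert-butoxide: pKₐ(t-BuOH) ≈ 18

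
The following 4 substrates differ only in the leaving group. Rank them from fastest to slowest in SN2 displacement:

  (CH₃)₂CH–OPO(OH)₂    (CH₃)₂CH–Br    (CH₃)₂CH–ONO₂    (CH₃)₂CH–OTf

Same R in every case — rank the leaving groups.
The more stable X⁻ (or X) is on its own — i.e. the weaker a base it is — the better a leaving group it makes.
(CH₃)₂CH–OTf loses OTf⁻: pKₐ(CF₃SO₃H (triflic acid)) ≈ -14
(CH₃)₂CH–Br loses Br⁻: pKₐ(HBr) ≈ -9
(CH₃)₂CH–ONO₂ loses NO₃⁻: pKₐ(HNO₃) ≈ -1.3
(CH₃)₂CH–OPO(OH)₂ loses H₂PO₄⁻: pKₐ(H₃PO₄) ≈ 2.1

(CH₃)₂CH–OTf > (CH₃)₂CH–Br > (CH₃)₂CH–ONO₂ > (CH₃)₂CH–OPO(OH)₂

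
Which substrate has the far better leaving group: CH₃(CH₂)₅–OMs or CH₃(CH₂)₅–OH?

From CH₃(CH₂)₅–OH the departing group would be OH⁻ (pKₐ(H₂O) ≈ 15.7). Strong base; essentially never leaves without prior activation.
From CH₃(CH₂)₅–OMs the leaving group is OMs⁻ (pKₐ(CH₃SO₃H (MsOH)) ≈ -1.9). Resonance-delocalised alkanesulfonate.
(In practice CH₃(CH₂)₅–OMs is made from CH₃(CH₂)₅–OH by treatment with MsCl / Et₃N, converting the hydroxyl into a mesylate.)

CH₃(CH₂)₅–OMs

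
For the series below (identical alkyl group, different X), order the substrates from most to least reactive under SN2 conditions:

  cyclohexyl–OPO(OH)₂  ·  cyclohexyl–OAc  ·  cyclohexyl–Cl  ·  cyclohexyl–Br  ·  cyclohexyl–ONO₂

With the same alkyl group throughout, only the leaving group differentiates the rates.
A good leaving group is a weak base: the lower the pKₐ of its conjugate acid, the more readily it departs.
cyclohexyl–Br loses Br⁻: pKₐ(HBr) ≈ -9
cyclohexyl–Cl loses Cl⁻: pKₐ(HCl) ≈ -7
cyclohexyl–ONO₂ loses NO₃⁻: pKₐ(HNO₃) ≈ -1.3
cyclohexyl–OPO(OH)₂ loses H₂PO₄⁻: pKₐ(H₃PO₄) ≈ 2.1
cyclohexyl–OAc loses AcO⁻: pKₐ(CH₃COOH) ≈ 4.8

cyclohexyl–Br > cyclohexyl–Cl > cyclohexyl–ONO₂ > cyclohexyl–OPO(OH)₂ > cyclohexyl–OAc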